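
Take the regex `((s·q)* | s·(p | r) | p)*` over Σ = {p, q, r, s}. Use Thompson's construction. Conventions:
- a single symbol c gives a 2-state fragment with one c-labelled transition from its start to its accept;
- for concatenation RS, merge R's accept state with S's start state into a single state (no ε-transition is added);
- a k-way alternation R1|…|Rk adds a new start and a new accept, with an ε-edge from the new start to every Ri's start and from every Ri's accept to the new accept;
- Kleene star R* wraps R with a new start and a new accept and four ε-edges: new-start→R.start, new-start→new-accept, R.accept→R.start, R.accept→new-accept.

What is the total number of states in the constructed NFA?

18

Building bottom-up:
Each of the 6 symbol leaves contributes a 2-state fragment.
  s·q — 3 states
  (s·q)* — 5 states
  p | r — 6 states
  s·(p | r) — 7 states
  (s·q)* | s·(p | r) | p — 16 states
  ((s·q)* | s·(p | r) | p)* — 18 states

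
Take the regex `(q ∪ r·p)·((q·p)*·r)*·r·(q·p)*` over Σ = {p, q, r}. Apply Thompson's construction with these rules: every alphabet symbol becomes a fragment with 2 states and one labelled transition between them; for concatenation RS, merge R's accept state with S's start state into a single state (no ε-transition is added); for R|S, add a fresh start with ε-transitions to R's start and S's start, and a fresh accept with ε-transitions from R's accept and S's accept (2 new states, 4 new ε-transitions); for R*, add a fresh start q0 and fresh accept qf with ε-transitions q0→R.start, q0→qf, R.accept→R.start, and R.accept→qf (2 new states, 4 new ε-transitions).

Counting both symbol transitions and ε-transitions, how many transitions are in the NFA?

25

Bottom-up over the parse tree:
Each of the 9 symbol leaves contributes 1 transition (1 symbol, 0 ε).
  r·p — 2 transitions (2 symbol, 0 ε)
  q ∪ r·p — 7 transitions (3 symbol, 4 ε)
  q·p — 2 transitions (2 symbol, 0 ε)
  (q·p)* — 6 transitions (2 symbol, 4 ε)
  (q·p)*·r — 7 transitions (3 symbol, 4 ε)
  ((q·p)*·r)* — 11 transitions (3 symbol, 8 ε)
  q·p — 2 transitions (2 symbol, 0 ε)
  (q·p)* — 6 transitions (2 symbol, 4 ε)
  (q ∪ r·p)·((q·p)*·r)*·r·(q·p)* — 25 transitions (9 symbol, 16 ε)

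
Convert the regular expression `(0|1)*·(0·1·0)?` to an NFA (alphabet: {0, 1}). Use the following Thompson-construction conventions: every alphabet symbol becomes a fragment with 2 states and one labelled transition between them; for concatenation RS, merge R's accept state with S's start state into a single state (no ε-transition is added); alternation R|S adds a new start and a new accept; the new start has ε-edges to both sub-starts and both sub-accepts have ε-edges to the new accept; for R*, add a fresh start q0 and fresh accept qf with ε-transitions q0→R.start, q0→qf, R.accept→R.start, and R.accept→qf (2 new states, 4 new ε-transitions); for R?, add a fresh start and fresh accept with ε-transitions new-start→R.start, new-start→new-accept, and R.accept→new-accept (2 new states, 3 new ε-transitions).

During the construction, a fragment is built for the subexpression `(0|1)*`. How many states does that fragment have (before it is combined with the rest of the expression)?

8

Fragment for `(0|1)*`:
Each of the 2 symbol leaves contributes a 2-state fragment.
  0|1 → 6 states
  (0|1)* → 8 states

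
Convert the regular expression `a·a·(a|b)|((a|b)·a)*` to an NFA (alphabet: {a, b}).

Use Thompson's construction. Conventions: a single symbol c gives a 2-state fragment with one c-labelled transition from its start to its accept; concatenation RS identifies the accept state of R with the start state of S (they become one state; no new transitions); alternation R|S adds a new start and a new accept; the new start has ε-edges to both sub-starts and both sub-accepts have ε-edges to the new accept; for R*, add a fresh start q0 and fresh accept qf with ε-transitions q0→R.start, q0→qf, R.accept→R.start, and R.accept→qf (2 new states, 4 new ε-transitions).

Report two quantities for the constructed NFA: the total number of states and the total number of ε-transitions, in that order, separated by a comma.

19, 16

Recursing over subexpressions:
Each of the 7 symbol leaves contributes 2 states and 0 ε-transitions.
  a|b — 6 states, 4 ε-transitions
  a·a·(a|b) — 8 states, 4 ε-transitions
  a|b — 6 states, 4 ε-transitions
  (a|b)·a — 7 states, 4 ε-transitions
  ((a|b)·a)* — 9 states, 8 ε-transitions
  a·a·(a|b)|((a|b)·a)* — 19 states, 16 ε-transitions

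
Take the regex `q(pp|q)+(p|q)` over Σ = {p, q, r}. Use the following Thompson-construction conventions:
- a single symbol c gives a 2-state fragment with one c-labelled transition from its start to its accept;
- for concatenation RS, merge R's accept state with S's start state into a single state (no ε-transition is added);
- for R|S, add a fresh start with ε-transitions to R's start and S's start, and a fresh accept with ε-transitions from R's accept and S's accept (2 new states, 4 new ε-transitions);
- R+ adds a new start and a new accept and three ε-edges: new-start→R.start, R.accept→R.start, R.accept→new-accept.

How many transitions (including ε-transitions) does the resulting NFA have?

17

Building bottom-up:
Each of the 6 symbol leaves contributes 1 transition (1 symbol, 0 ε).
  pp — 2 transitions (2 symbol, 0 ε)
  pp|q — 7 transitions (3 symbol, 4 ε)
  (pp|q)+ — 10 transitions (3 symbol, 7 ε)
  p|q — 6 transitions (2 symbol, 4 ε)
  q(pp|q)+(p|q) — 17 transitions (6 symbol, 11 ε)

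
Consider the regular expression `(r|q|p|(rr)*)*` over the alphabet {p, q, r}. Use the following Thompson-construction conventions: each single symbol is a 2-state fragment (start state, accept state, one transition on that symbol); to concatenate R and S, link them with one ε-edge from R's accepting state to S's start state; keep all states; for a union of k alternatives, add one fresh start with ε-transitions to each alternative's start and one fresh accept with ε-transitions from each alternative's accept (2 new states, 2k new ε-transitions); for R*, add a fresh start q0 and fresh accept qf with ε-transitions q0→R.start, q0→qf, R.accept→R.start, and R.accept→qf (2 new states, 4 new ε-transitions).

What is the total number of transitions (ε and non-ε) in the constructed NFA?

22

Per subexpression:
Each of the 5 symbol leaves contributes 1 transition (1 symbol, 0 ε).
  rr = 3 transitions (2 symbol, 1 ε)
  (rr)* = 7 transitions (2 symbol, 5 ε)
  r|q|p|(rr)* = 18 transitions (5 symbol, 13 ε)
  (r|q|p|(rr)*)* = 22 transitions (5 symbol, 17 ε)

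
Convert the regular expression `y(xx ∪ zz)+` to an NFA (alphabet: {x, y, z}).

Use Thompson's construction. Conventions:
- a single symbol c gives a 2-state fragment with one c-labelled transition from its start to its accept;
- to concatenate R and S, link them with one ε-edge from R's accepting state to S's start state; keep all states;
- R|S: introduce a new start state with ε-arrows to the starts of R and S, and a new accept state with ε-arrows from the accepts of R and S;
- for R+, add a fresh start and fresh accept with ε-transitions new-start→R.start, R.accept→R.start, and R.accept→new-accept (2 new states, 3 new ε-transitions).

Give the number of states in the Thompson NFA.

14

Bottom-up over the parse tree:
Each of the 5 symbol leaves contributes a 2-state fragment.
  xx = 4 states
  zz = 4 states
  xx ∪ zz = 10 states
  (xx ∪ zz)+ = 12 states
  y(xx ∪ zz)+ = 14 states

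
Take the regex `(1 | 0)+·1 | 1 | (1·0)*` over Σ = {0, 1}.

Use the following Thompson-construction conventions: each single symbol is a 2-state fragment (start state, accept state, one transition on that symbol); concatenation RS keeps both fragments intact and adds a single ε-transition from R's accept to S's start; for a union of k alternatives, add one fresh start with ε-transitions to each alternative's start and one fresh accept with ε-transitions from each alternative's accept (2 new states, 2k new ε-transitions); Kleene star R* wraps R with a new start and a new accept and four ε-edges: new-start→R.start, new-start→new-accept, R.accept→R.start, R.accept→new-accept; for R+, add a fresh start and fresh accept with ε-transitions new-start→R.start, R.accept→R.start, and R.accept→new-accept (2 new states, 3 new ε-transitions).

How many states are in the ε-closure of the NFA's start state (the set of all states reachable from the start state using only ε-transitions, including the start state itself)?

Compute the ε-closure size of each fragment's start state recursively; a symbol fragment's start has no outgoing ε-edge, so its closure is just itself (size 1).
  1 | 0 → |closure| = 1 + 1 + 1 = 3 (the new accept is not ε-reachable since no branch accepts ε)
  (1 | 0)+ → new start ε-reaches only the body's start; the new accept needs a symbol first: |closure| = 1 + 3 = 4
  (1 | 0)+·1 → |closure| equals the left operand's closure size = 4 (its accept is not ε-reachable, so the closure stops there)
  1·0 → same as the first factor's closure: |closure| = 1
  (1·0)* → the star's fresh start ε-reaches both the body's start and the fresh accept: |closure| = 2 + 1 = 3
  (1 | 0)+·1 | 1 | (1·0)* → |closure| = 1 (new start) + (4 + 1 + 3) + 1 (new accept, since some branch ε-reaches its own accept) = 10

10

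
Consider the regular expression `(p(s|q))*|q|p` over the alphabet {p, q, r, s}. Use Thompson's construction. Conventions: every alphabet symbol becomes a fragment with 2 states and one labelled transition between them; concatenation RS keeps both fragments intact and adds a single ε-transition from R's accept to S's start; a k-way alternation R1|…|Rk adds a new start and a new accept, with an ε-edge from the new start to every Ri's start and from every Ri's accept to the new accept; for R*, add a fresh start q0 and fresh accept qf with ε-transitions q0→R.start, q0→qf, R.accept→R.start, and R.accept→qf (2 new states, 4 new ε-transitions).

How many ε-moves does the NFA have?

15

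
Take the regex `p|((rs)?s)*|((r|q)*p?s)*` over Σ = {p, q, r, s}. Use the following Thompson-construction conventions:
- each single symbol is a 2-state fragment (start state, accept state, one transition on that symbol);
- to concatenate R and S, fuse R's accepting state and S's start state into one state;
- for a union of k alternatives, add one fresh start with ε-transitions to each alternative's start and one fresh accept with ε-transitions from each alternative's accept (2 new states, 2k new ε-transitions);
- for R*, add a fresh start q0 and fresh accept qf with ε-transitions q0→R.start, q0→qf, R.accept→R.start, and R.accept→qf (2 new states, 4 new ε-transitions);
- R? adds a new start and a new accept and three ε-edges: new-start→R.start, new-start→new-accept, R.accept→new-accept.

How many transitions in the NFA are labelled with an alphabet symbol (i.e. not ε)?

Per subexpression:
Each of the 8 symbol leaves contributes exactly 1 symbol transition.
  rs → 2 symbol transitions
  (rs)? → 2 symbol transitions
  (rs)?s → 3 symbol transitions
  ((rs)?s)* → 3 symbol transitions
  r|q → 2 symbol transitions
  (r|q)* → 2 symbol transitions
  p? → 1 symbol transition
  (r|q)*p?s → 4 symbol transitions
  ((r|q)*p?s)* → 4 symbol transitions
  p|((rs)?s)*|((r|q)*p?s)* → 8 symbol transitions

8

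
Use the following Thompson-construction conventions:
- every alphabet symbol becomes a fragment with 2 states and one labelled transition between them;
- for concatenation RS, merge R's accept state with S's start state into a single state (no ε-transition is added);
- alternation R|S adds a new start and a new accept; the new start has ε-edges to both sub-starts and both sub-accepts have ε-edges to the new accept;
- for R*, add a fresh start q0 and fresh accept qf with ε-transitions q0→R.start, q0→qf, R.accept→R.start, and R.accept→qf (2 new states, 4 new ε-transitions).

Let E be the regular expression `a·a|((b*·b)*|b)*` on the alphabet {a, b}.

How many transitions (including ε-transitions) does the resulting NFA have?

25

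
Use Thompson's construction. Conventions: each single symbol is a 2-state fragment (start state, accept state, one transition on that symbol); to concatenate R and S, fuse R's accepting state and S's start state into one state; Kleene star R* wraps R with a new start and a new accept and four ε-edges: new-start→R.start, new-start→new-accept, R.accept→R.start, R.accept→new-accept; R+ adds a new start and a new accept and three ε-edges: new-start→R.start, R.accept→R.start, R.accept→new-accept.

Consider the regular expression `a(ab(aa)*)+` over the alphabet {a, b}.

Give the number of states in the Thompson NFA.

10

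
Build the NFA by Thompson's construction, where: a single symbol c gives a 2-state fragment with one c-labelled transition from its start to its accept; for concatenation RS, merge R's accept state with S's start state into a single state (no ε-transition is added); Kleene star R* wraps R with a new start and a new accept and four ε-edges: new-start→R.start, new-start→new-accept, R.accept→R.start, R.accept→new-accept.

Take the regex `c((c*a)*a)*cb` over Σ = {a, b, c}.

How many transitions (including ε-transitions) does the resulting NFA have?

18

Building bottom-up:
Each of the 6 symbol leaves contributes 1 transition (1 symbol, 0 ε).
  c* = 5 transitions (1 symbol, 4 ε)
  c*a = 6 transitions (2 symbol, 4 ε)
  (c*a)* = 10 transitions (2 symbol, 8 ε)
  (c*a)*a = 11 transitions (3 symbol, 8 ε)
  ((c*a)*a)* = 15 transitions (3 symbol, 12 ε)
  c((c*a)*a)*cb = 18 transitions (6 symbol, 12 ε)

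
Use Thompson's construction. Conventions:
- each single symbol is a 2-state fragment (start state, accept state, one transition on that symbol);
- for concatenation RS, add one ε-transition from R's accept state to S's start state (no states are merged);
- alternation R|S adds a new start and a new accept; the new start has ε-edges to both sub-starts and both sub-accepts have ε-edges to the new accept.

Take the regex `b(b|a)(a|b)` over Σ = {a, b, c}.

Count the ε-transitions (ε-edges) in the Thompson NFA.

Recursing over subexpressions:
Each of the 5 symbol leaves contributes 0 ε-transitions.
  b|a → 4 ε-transitions
  a|b → 4 ε-transitions
  b(b|a)(a|b) → 10 ε-transitions

10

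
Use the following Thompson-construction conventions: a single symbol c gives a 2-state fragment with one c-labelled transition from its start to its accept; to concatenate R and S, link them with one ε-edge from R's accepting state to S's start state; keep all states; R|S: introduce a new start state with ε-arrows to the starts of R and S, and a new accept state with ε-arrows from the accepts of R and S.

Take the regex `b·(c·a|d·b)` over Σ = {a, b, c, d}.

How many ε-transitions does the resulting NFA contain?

By structural recursion:
Each of the 5 symbol leaves contributes 0 ε-transitions.
  c·a = 1 ε-transition
  d·b = 1 ε-transition
  c·a|d·b = 6 ε-transitions
  b·(c·a|d·b) = 7 ε-transitions

7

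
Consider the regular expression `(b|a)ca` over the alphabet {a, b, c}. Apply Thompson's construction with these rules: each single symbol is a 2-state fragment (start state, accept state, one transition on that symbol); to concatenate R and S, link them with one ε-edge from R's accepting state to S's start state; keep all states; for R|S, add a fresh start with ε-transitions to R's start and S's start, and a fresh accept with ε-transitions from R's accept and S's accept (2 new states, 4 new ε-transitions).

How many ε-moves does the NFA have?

6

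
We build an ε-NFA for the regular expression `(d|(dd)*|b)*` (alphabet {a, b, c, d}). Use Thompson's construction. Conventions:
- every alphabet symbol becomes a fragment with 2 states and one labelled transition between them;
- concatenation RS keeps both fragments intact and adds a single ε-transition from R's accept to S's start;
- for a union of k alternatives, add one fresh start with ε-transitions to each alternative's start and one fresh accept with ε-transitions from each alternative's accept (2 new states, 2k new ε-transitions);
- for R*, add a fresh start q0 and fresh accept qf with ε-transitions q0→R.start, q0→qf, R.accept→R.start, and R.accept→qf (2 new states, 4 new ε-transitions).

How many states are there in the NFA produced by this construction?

Building bottom-up:
Each of the 4 symbol leaves contributes a 2-state fragment.
  dd : 4 states
  (dd)* : 6 states
  d|(dd)*|b : 12 states
  (d|(dd)*|b)* : 14 states

14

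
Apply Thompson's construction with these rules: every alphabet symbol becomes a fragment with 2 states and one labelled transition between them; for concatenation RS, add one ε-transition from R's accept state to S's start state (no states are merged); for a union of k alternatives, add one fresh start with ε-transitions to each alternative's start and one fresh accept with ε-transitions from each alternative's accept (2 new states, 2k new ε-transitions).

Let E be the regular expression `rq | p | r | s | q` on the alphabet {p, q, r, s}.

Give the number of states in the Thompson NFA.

14

Bottom-up over the parse tree:
Each of the 6 symbol leaves contributes a 2-state fragment.
  rq : 4 states
  rq | p | r | s | q : 14 states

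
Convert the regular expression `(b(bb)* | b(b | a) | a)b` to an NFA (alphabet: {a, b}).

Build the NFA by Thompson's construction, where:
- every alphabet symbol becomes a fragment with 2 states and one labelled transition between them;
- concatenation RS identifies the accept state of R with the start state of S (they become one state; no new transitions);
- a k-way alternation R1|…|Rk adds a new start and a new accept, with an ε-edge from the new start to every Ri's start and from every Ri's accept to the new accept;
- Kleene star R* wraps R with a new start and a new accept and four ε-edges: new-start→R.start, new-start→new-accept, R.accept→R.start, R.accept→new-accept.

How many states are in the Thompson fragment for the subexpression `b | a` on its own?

6

Fragment for `b | a`:
Each of the 2 symbol leaves contributes a 2-state fragment.
  b | a → 6 states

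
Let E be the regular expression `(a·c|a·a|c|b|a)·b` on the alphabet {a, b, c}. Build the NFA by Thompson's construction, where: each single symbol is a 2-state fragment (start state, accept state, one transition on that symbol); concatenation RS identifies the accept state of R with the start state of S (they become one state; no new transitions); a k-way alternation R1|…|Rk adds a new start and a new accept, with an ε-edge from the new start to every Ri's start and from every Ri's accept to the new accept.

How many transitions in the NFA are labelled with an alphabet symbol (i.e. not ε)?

Bottom-up over the parse tree:
Each of the 8 symbol leaves contributes exactly 1 symbol transition.
  a·c → 2 symbol transitions
  a·a → 2 symbol transitions
  a·c|a·a|c|b|a → 7 symbol transitions
  (a·c|a·a|c|b|a)·b → 8 symbol transitions

8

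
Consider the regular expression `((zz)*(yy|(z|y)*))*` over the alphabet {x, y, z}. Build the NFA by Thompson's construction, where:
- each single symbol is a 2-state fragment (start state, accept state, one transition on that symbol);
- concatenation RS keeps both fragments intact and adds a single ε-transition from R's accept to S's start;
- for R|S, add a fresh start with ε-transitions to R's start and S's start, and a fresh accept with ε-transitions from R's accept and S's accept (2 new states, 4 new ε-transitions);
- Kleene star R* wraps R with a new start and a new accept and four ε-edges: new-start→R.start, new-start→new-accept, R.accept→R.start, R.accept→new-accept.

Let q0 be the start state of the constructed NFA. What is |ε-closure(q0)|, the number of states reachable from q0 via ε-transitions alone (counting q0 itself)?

13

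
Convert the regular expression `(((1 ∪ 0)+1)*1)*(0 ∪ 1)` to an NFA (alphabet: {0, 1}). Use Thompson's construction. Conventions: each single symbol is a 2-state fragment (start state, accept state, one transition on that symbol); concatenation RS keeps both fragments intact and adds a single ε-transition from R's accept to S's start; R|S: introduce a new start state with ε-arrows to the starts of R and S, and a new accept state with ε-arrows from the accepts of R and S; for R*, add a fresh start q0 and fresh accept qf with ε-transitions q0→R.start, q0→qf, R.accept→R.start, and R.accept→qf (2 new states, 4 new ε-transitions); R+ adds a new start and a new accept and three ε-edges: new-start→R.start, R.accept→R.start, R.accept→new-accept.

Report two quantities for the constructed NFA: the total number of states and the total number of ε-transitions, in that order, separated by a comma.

22, 22

Bottom-up over the parse tree:
Each of the 6 symbol leaves contributes 2 states and 0 ε-transitions.
  1 ∪ 0 — 6 states, 4 ε-transitions
  (1 ∪ 0)+ — 8 states, 7 ε-transitions
  (1 ∪ 0)+1 — 10 states, 8 ε-transitions
  ((1 ∪ 0)+1)* — 12 states, 12 ε-transitions
  ((1 ∪ 0)+1)*1 — 14 states, 13 ε-transitions
  (((1 ∪ 0)+1)*1)* — 16 states, 17 ε-transitions
  0 ∪ 1 — 6 states, 4 ε-transitions
  (((1 ∪ 0)+1)*1)*(0 ∪ 1) — 22 states, 22 ε-transitions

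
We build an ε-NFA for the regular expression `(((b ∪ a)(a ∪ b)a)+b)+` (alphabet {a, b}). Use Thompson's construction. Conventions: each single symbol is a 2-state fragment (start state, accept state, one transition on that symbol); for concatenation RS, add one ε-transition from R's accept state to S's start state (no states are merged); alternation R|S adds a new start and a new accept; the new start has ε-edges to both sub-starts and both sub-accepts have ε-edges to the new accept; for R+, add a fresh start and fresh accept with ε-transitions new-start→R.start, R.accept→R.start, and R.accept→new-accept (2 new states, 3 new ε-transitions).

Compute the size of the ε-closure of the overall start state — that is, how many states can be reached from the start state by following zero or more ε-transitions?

5

Work bottom-up. For each fragment F, track |ε-closure(F.start)| and whether F's accept lies in that closure (i.e. whether F accepts ε). A single-symbol fragment has closure size 1 and does not accept ε.
  b ∪ a → new start ε-reaches every alternative's start; none of them accept ε, so the new accept is not reached: C = 1 + 1 + 1 = 3
  a ∪ b → new start ε-reaches every alternative's start; none of them accept ε, so the new accept is not reached: C = 1 + 1 + 1 = 3
  (b ∪ a)(a ∪ b)a → C equals the left operand's closure size = 3 (its accept is not ε-reachable, so the closure stops there)
  ((b ∪ a)(a ∪ b)a)+ → new start ε-reaches only the body's start; the new accept needs a symbol first: C = 1 + 3 = 4
  ((b ∪ a)(a ∪ b)a)+b → C equals the left operand's closure size = 4 (its accept is not ε-reachable, so the closure stops there)
  (((b ∪ a)(a ∪ b)a)+b)+ → C = 1 + 4 = 5 (the body doesn't accept ε, so the new accept is not reached)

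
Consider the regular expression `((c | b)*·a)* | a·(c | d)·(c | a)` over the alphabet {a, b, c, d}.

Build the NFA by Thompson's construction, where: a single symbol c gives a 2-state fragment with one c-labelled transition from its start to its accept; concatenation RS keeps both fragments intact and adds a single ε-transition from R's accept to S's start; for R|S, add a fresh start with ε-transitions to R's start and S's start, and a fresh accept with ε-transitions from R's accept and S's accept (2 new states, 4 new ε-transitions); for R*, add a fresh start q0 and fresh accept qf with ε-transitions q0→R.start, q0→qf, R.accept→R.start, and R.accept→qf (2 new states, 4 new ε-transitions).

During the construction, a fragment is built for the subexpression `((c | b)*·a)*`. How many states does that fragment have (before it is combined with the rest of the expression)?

Fragment for `((c | b)*·a)*`:
Each of the 3 symbol leaves contributes a 2-state fragment.
  c | b → 6 states
  (c | b)* → 8 states
  (c | b)*·a → 10 states
  ((c | b)*·a)* → 12 states

12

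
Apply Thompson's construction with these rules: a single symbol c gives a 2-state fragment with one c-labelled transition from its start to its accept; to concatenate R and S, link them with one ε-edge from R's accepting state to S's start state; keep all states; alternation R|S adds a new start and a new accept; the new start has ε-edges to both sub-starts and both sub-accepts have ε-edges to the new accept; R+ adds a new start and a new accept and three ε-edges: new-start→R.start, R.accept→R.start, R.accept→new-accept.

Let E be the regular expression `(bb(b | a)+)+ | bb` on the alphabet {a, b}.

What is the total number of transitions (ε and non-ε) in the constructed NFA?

23

Bottom-up over the parse tree:
Each of the 6 symbol leaves contributes 1 transition (1 symbol, 0 ε).
  b | a — 6 transitions (2 symbol, 4 ε)
  (b | a)+ — 9 transitions (2 symbol, 7 ε)
  bb(b | a)+ — 13 transitions (4 symbol, 9 ε)
  (bb(b | a)+)+ — 16 transitions (4 symbol, 12 ε)
  bb — 3 transitions (2 symbol, 1 ε)
  (bb(b | a)+)+ | bb — 23 transitions (6 symbol, 17 ε)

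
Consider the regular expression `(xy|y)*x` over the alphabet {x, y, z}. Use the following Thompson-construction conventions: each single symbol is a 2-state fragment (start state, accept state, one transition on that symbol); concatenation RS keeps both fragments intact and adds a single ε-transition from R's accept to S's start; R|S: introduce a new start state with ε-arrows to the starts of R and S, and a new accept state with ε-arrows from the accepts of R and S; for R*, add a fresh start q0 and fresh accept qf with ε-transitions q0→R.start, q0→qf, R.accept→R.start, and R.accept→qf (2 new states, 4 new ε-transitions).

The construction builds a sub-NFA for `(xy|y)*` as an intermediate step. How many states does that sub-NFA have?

Fragment for `(xy|y)*`:
Each of the 3 symbol leaves contributes a 2-state fragment.
  xy — 4 states
  xy|y — 8 states
  (xy|y)* — 10 states

10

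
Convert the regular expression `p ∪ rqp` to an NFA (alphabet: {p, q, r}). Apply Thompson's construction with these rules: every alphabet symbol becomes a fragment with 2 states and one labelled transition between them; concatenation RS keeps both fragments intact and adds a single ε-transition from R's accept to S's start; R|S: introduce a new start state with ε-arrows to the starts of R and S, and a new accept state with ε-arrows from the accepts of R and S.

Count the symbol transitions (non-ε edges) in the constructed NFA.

Building bottom-up:
Each of the 4 symbol leaves contributes exactly 1 symbol transition.
  rqp = 3 symbol transitions
  p ∪ rqp = 4 symbol transitions

4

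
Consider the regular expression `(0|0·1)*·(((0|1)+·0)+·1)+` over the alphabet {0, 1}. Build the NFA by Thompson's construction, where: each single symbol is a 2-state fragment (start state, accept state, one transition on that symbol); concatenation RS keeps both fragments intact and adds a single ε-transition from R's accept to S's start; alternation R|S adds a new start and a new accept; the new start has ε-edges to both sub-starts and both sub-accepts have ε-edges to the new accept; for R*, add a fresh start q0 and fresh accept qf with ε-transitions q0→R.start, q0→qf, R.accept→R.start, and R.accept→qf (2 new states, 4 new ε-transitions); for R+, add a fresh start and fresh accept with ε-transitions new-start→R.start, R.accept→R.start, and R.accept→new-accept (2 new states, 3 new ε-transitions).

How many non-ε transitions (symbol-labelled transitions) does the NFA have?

7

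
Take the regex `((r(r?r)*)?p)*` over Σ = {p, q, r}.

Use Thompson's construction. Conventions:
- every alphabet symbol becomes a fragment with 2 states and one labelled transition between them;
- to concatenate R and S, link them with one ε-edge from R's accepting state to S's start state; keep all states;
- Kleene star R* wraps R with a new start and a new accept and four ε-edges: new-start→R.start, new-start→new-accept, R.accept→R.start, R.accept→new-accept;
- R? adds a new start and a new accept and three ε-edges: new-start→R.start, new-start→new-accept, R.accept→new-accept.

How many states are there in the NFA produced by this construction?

16

Recursing over subexpressions:
Each of the 4 symbol leaves contributes a 2-state fragment.
  r? → 4 states
  r?r → 6 states
  (r?r)* → 8 states
  r(r?r)* → 10 states
  (r(r?r)*)? → 12 states
  (r(r?r)*)?p → 14 states
  ((r(r?r)*)?p)* → 16 states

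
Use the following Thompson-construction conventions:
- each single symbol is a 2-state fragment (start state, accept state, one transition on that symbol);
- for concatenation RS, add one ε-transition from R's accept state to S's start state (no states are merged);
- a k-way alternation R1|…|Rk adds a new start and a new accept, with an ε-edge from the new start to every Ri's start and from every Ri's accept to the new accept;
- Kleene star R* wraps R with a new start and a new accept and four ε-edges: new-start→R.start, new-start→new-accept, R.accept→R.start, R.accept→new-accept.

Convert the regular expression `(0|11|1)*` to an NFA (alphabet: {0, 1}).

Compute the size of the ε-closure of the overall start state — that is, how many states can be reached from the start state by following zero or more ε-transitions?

Work bottom-up. For each fragment F, track |ε-closure(F.start)| and whether F's accept lies in that closure (i.e. whether F accepts ε). A single-symbol fragment has closure size 1 and does not accept ε.
  11 — |ε-closure| equals the left operand's closure size = 1 (its accept is not ε-reachable, so the closure stops there)
  0|11|1 — |ε-closure| = 1 + 1 + 1 + 1 = 4 (the new accept is not ε-reachable since no branch accepts ε)
  (0|11|1)* — the star's fresh start ε-reaches both the body's start and the fresh accept: |ε-closure| = 2 + 4 = 6

6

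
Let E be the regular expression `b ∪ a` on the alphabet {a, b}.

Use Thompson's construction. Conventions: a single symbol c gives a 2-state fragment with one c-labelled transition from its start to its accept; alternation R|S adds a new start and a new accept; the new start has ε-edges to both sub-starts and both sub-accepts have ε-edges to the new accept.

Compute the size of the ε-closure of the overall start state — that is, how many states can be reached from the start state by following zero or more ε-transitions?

3

Compute the ε-closure size of each fragment's start state recursively; a symbol fragment's start has no outgoing ε-edge, so its closure is just itself (size 1).
  b ∪ a — new start ε-reaches every alternative's start; none of them accept ε, so the new accept is not reached: C = 1 + 1 + 1 = 3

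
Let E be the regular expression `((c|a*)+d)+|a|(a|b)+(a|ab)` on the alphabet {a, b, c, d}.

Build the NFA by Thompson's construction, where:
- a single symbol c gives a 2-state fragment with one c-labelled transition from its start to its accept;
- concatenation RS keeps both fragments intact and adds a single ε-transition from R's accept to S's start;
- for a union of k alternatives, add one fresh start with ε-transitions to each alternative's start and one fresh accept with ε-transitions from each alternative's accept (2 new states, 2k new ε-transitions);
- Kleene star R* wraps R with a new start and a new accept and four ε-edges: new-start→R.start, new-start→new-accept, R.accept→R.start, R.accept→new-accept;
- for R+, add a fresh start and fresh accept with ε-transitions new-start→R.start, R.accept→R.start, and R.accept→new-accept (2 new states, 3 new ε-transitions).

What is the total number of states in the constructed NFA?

34

Building bottom-up:
Each of the 9 symbol leaves contributes a 2-state fragment.
  a* — 4 states
  c|a* — 8 states
  (c|a*)+ — 10 states
  (c|a*)+d — 12 states
  ((c|a*)+d)+ — 14 states
  a|b — 6 states
  (a|b)+ — 8 states
  ab — 4 states
  a|ab — 8 states
  (a|b)+(a|ab) — 16 states
  ((c|a*)+d)+|a|(a|b)+(a|ab) — 34 states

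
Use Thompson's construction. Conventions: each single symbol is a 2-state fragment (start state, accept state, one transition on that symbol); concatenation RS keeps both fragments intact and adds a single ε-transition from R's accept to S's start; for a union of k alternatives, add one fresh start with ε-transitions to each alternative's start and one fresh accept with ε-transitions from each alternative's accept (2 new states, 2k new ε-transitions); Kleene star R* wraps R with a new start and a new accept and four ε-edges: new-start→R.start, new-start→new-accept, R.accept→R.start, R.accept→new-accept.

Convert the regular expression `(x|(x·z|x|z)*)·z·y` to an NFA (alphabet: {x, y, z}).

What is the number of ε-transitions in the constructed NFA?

Recursing over subexpressions:
Each of the 7 symbol leaves contributes 0 ε-transitions.
  x·z — 1 ε-transition
  x·z|x|z — 7 ε-transitions
  (x·z|x|z)* — 11 ε-transitions
  x|(x·z|x|z)* — 15 ε-transitions
  (x|(x·z|x|z)*)·z·y — 17 ε-transitions

17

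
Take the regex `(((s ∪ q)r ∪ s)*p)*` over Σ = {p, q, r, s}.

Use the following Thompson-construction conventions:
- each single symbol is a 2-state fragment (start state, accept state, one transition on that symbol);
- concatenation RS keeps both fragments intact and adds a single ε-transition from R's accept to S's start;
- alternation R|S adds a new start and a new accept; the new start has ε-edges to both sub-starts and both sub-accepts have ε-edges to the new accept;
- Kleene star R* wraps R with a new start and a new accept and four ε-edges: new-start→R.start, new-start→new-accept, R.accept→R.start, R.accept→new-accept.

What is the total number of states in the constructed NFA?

Building bottom-up:
Each of the 5 symbol leaves contributes a 2-state fragment.
  s ∪ q — 6 states
  (s ∪ q)r — 8 states
  (s ∪ q)r ∪ s — 12 states
  ((s ∪ q)r ∪ s)* — 14 states
  ((s ∪ q)r ∪ s)*p — 16 states
  (((s ∪ q)r ∪ s)*p)* — 18 states

18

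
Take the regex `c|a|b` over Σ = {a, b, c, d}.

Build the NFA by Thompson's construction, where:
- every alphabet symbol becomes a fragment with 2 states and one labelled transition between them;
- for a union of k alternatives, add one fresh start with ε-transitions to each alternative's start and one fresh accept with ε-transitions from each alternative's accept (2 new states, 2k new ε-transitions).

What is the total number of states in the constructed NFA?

Per subexpression:
Each of the 3 symbol leaves contributes a 2-state fragment.
  c|a|b = 8 states

8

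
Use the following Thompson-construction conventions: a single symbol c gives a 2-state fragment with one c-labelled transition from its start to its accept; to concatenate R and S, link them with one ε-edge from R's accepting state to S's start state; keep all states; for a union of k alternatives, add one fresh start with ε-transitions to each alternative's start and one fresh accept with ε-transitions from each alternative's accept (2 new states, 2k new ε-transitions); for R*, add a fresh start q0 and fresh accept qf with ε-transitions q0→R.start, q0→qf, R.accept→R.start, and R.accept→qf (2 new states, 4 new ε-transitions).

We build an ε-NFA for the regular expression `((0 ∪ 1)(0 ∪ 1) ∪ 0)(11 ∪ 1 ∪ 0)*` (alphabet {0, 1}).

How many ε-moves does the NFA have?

By structural recursion:
Each of the 9 symbol leaves contributes 0 ε-transitions.
  0 ∪ 1 → 4 ε-transitions
  0 ∪ 1 → 4 ε-transitions
  (0 ∪ 1)(0 ∪ 1) → 9 ε-transitions
  (0 ∪ 1)(0 ∪ 1) ∪ 0 → 13 ε-transitions
  11 → 1 ε-transition
  11 ∪ 1 ∪ 0 → 7 ε-transitions
  (11 ∪ 1 ∪ 0)* → 11 ε-transitions
  ((0 ∪ 1)(0 ∪ 1) ∪ 0)(11 ∪ 1 ∪ 0)* → 25 ε-transitions

25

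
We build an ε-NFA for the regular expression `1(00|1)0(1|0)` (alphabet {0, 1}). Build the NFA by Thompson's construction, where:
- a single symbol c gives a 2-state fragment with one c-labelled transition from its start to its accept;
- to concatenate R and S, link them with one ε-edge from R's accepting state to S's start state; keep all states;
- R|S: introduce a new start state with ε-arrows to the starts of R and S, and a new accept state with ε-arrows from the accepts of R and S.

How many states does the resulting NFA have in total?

Recursing over subexpressions:
Each of the 7 symbol leaves contributes a 2-state fragment.
  00 → 4 states
  00|1 → 8 states
  1|0 → 6 states
  1(00|1)0(1|0) → 18 states

18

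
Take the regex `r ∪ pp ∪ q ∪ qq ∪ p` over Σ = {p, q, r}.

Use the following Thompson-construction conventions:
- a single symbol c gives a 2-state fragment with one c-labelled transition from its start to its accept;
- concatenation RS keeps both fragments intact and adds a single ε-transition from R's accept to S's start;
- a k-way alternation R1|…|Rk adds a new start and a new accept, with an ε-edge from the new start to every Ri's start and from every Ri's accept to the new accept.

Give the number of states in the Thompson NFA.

16

Bottom-up over the parse tree:
Each of the 7 symbol leaves contributes a 2-state fragment.
  pp — 4 states
  qq — 4 states
  r ∪ pp ∪ q ∪ qq ∪ p — 16 states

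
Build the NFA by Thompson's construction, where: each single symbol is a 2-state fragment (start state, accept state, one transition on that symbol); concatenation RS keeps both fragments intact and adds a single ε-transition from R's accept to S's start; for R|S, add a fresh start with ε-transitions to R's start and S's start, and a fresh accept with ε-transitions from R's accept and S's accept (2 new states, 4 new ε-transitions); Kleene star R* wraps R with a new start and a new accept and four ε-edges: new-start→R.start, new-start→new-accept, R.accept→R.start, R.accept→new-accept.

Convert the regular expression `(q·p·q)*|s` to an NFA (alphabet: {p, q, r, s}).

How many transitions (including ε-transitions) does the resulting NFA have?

Per subexpression:
Each of the 4 symbol leaves contributes 1 transition (1 symbol, 0 ε).
  q·p·q : 5 transitions (3 symbol, 2 ε)
  (q·p·q)* : 9 transitions (3 symbol, 6 ε)
  (q·p·q)*|s : 14 transitions (4 symbol, 10 ε)

14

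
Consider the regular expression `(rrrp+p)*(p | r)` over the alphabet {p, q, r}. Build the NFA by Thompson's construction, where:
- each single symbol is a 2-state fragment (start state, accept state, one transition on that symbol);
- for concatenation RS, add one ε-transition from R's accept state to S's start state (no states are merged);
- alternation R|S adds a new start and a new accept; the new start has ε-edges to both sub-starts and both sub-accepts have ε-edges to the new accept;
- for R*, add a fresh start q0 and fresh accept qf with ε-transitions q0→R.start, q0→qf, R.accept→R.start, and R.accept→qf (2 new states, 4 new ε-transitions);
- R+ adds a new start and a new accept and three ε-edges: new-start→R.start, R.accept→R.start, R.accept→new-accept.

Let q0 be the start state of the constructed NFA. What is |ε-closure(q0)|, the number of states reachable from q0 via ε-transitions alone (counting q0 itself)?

6

Let C(F) = |ε-closure(F.start)| within fragment F, and note whether F accepts ε. Symbol fragments have C = 1 and do not accept ε. Then:
  p+ — new start ε-reaches only the body's start; the new accept needs a symbol first: |ε-closure| = 1 + 1 = 2
  rrrp+p — same as the first factor's closure: |ε-closure| = 1
  (rrrp+p)* — new start has ε-edges to the inner start and to the new accept, so |ε-closure| = 2 + 1 = 3
  p | r — new start ε-reaches every alternative's start; none of them accept ε, so the new accept is not reached: |ε-closure| = 1 + 1 + 1 = 3
  (rrrp+p)*(p | r) — the left operand accepts ε, so the closure extends into the next operand (via the concat ε-link); |ε-closure| = 3 + 3 = 6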